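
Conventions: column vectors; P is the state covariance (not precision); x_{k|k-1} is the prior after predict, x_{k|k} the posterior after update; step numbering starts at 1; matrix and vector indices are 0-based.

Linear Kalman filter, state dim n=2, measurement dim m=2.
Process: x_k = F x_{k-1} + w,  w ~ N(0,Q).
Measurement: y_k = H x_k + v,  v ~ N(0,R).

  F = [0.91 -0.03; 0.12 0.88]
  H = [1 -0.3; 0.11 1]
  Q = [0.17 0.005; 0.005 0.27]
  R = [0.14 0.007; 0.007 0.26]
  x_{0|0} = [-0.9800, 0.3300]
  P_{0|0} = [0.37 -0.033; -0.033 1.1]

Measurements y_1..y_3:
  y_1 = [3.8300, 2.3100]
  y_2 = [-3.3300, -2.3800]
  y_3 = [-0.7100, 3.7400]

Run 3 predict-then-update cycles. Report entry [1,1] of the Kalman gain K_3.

step 1: x^-=[-0.9017, 0.1728]  P^-=[0.4792 -0.0099; -0.0099 1.1202]  S=[0.7260 -0.2860; -0.2860 1.3838]  K=[0.7363 0.1831; -0.1721 0.7732]  nu=[4.7835, 2.2364]  x^+=[3.0297, 1.0788]  P^+=[0.1163 0.0400; 0.0400 0.1954]
step 2: x^-=[2.7247, 1.3130]  P^-=[0.2643 0.0444; 0.0444 0.4314]  S=[0.4165 -0.0504; -0.0504 0.7044]  K=[0.6207 0.1487; -0.1303 0.6101]  nu=[-5.6608, -3.9927]  x^+=[-1.3825, -0.3854]  P^+=[0.0976 0.0323; 0.0323 0.1542]
step 3: x^-=[-1.2466, -0.5050]  P^-=[0.2492 0.0373; 0.0373 0.3976]  S=[0.4026 -0.0488; -0.0488 0.6688]  K=[0.6083 0.1412; -0.1320 0.5910]  nu=[0.3850, 4.3821]  x^+=[-0.3938, 2.0340]  P^+=[0.0953 0.0305; 0.0305 0.1494]

K[1,1] = 0.5910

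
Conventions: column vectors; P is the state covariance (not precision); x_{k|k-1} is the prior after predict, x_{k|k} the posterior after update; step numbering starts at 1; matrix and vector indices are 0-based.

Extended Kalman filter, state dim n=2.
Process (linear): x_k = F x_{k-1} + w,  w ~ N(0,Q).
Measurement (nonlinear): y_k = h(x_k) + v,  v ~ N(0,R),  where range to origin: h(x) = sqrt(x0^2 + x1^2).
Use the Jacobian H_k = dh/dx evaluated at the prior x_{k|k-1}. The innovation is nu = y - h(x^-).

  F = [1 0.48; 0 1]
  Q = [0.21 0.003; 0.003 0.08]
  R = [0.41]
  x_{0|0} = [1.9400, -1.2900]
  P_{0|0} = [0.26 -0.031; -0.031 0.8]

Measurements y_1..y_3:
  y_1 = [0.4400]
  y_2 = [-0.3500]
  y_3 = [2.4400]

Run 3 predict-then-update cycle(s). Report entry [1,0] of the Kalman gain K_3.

K[1,0] = -0.4996

step 1: x^-=[1.3208, -1.2900]  P^-=[0.6246 0.3560; 0.3560 0.8800]  H_jac=[0.7154 -0.6987]  S=[0.8034]  K=[0.2465; -0.4483]  nu=[-1.4062]  x^+=[0.9741, -0.6595]  P^+=[0.5757 0.4448; 0.4448 0.7185]
step 2: x^-=[0.6575, -0.6595]  P^-=[1.3783 0.7927; 0.7927 0.7985]  H_jac=[0.7060 -0.7082]  S=[0.7048]  K=[0.5842; -0.0082]  nu=[-1.2813]  x^+=[-0.0910, -0.6490]  P^+=[1.1377 0.7961; 0.7961 0.7985]
step 3: x^-=[-0.4025, -0.6490]  P^-=[2.2959 1.1823; 1.1823 0.8785]  H_jac=[-0.5271 -0.8498]  S=[2.7414]  K=[-0.8079; -0.4996]  nu=[1.6764]  x^+=[-1.7569, -1.4865]  P^+=[0.5064 0.0757; 0.0757 0.1941]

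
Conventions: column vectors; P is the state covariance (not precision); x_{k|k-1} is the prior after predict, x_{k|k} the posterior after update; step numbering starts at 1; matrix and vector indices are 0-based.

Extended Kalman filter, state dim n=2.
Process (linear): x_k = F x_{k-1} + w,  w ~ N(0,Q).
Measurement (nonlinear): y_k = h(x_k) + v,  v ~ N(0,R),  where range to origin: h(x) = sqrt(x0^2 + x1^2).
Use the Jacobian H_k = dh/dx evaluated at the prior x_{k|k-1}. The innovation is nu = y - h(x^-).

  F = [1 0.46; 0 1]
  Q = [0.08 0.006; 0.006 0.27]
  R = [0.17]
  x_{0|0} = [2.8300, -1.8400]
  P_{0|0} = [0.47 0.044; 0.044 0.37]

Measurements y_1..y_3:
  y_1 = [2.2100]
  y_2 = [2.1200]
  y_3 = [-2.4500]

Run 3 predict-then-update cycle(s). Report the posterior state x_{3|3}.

step 1: x^-=[1.9836, -1.8400]  P^-=[0.6688 0.2202; 0.2202 0.6400]  H_jac=[0.7331 -0.6801]  S=[0.6059]  K=[0.5621; -0.4519]  nu=[-0.4956]  x^+=[1.7050, -1.6160]  P^+=[0.4774 0.3741; 0.3741 0.5163]
step 2: x^-=[0.9617, -1.6160]  P^-=[1.0108 0.6176; 0.6176 0.7863]  H_jac=[0.5114 -0.8594]  S=[0.4722]  K=[-0.0293; -0.7621]  nu=[0.2395]  x^+=[0.9546, -1.7986]  P^+=[1.0104 0.6070; 0.6070 0.5120]
step 3: x^-=[0.1273, -1.7986]  P^-=[1.7572 0.8486; 0.8486 0.7820]  H_jac=[0.0706 -0.9975]  S=[0.8373]  K=[-0.8627; -0.8600]  nu=[-4.2531]  x^+=[3.7964, 1.8592]  P^+=[1.1340 0.2273; 0.2273 0.1627]

x_post = [3.7964, 1.8592]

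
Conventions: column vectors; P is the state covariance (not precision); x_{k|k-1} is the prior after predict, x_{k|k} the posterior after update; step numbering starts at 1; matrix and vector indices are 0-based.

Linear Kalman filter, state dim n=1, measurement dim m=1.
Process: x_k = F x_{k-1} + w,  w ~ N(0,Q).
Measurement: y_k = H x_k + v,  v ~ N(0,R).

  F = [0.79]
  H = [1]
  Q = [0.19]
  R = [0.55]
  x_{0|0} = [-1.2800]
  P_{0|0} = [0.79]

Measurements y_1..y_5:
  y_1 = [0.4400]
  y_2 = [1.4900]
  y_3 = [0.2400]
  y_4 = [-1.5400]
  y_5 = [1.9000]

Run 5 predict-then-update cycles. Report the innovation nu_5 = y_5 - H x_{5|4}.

step 1: x^-=[-1.0112]  P^-=[0.6830]  S=[1.2330]  K=[0.5539]  nu=[1.4512]  x^+=[-0.2073]  P^+=[0.3047]
step 2: x^-=[-0.1638]  P^-=[0.3801]  S=[0.9301]  K=[0.4087]  nu=[1.6538]  x^+=[0.5121]  P^+=[0.2248]
step 3: x^-=[0.4046]  P^-=[0.3303]  S=[0.8803]  K=[0.3752]  nu=[-0.1646]  x^+=[0.3428]  P^+=[0.2064]
step 4: x^-=[0.2708]  P^-=[0.3188]  S=[0.8688]  K=[0.3669]  nu=[-1.8108]  x^+=[-0.3936]  P^+=[0.2018]
step 5: x^-=[-0.3110]  P^-=[0.3160]  S=[0.8660]  K=[0.3649]  nu=[2.2110]  x^+=[0.4957]  P^+=[0.2007]

innov = [2.2110]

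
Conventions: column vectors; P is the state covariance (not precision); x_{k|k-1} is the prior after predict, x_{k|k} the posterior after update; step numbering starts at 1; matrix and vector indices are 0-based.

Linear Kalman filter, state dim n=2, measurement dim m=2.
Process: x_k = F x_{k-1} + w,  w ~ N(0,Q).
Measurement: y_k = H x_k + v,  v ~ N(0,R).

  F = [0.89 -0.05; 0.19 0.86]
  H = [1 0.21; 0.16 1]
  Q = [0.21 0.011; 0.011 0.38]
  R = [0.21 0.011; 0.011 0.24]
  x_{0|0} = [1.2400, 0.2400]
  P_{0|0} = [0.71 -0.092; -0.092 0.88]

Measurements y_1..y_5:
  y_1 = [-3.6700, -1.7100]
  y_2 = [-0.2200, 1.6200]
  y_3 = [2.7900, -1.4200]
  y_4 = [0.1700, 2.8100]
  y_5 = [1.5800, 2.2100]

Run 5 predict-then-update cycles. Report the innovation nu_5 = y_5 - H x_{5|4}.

innov = [0.9394, 0.6621]

step 1: x^-=[1.0916, 0.4420]  P^-=[0.7828 0.0237; 0.0237 1.0264]  S=[1.0480 0.3763; 0.3763 1.2940]  K=[0.7932 -0.1155; -0.0643 0.8148]  nu=[-4.8544, -2.3267]  x^+=[-2.4899, -1.1418]  P^+=[0.1752 -0.0470; -0.0470 0.2024]
step 2: x^-=[-2.1589, -1.4550]  P^-=[0.3534 -0.0036; -0.0036 0.5206]  S=[0.5849 0.1731; 0.1731 0.7685]  K=[0.6242 -0.0718; -0.0210 0.6814]  nu=[2.2445, 3.4204]  x^+=[-1.0033, 0.8286]  P^+=[0.1371 -0.0323; -0.0323 0.1685]
step 3: x^-=[-0.9344, 0.5220]  P^-=[0.3219 0.0025; 0.0025 0.4990]  S=[0.5549 0.1699; 0.1699 0.7480]  K=[0.6006 -0.0642; -0.0118 0.6703]  nu=[3.6148, -1.7925]  x^+=[1.3518, -0.7223]  P^+=[0.1317 -0.0299; -0.0299 0.1655]
step 4: x^-=[1.2392, -0.3643]  P^-=[0.3174 0.0036; 0.0036 0.4974]  S=[0.5508 0.1699; 0.1699 0.7467]  K=[0.5970 -0.0631; -0.0104 0.6693]  nu=[-0.9927, 2.9760]  x^+=[0.4588, 1.6378]  P^+=[0.1309 -0.0295; -0.0295 0.1652]
step 5: x^-=[0.3265, 1.4957]  P^-=[0.3167 0.0037; 0.0037 0.4973]  S=[0.5502 0.1699; 0.1699 0.7466]  K=[0.5965 -0.0629; -0.0101 0.6692]  nu=[0.9394, 0.6621]  x^+=[0.8452, 1.9292]  P^+=[0.1308 -0.0295; -0.0295 0.1652]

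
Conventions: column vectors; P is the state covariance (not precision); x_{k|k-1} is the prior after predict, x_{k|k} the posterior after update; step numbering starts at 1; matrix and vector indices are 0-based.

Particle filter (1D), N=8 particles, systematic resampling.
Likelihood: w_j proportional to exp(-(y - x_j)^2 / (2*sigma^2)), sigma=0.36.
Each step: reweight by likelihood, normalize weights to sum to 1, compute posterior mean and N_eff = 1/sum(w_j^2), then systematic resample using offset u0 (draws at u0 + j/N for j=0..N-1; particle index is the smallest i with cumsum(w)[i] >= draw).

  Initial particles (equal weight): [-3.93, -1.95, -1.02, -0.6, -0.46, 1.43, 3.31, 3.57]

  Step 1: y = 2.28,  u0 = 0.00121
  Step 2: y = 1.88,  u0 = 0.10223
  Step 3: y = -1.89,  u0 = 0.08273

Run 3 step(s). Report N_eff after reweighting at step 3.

step 1: w=[0.0000, 0.0000, 0.0000, 0.0000, 0.0000, 0.7707, 0.2089, 0.0204]  mean=1.8663  Neff=1.5672  idx=[5, 5, 5, 5, 5, 5, 5, 6]
step 2: w=[0.1428, 0.1428, 0.1428, 0.1428, 0.1428, 0.1428, 0.1428, 0.0001]  mean=1.4302  Neff=7.0016  idx=[0, 1, 2, 3, 4, 5, 5, 6]
step 3: w=[0.1250, 0.1250, 0.1250, 0.1250, 0.1250, 0.1250, 0.1250, 0.1250]  mean=1.4300  Neff=8.0000  idx=[0, 1, 2, 3, 4, 5, 6, 7]

N_eff = 8.0000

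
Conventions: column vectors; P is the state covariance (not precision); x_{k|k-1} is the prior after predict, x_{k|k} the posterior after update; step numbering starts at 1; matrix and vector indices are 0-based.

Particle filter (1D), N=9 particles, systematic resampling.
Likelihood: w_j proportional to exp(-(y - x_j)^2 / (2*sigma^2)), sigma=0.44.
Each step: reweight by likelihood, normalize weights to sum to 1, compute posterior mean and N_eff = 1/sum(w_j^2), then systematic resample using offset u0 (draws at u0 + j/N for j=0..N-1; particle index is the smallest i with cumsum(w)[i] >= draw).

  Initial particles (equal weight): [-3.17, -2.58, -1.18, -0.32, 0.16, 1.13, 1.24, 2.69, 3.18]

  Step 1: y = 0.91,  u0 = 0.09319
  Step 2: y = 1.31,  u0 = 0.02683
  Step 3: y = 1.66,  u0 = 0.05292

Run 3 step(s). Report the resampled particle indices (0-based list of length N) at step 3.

step 1: w=[0.0000, 0.0000, 0.0000, 0.0106, 0.1237, 0.4665, 0.3990, 0.0001, 0.0000]  mean=1.0388  Neff=2.5492  idx=[4, 5, 5, 5, 5, 6, 6, 6, 6]
step 2: w=[0.0043, 0.1200, 0.1200, 0.1200, 0.1200, 0.1289, 0.1289, 0.1289, 0.1289]  mean=1.1825  Neff=8.0577  idx=[1, 2, 3, 3, 4, 5, 6, 7, 8]
step 3: w=[0.0977, 0.0977, 0.0977, 0.0977, 0.0977, 0.1279, 0.1279, 0.1279, 0.1279]  mean=1.1863  Neff=8.8382  idx=[0, 1, 2, 3, 5, 5, 6, 7, 8]

resampled_idx = [0, 1, 2, 3, 5, 5, 6, 7, 8]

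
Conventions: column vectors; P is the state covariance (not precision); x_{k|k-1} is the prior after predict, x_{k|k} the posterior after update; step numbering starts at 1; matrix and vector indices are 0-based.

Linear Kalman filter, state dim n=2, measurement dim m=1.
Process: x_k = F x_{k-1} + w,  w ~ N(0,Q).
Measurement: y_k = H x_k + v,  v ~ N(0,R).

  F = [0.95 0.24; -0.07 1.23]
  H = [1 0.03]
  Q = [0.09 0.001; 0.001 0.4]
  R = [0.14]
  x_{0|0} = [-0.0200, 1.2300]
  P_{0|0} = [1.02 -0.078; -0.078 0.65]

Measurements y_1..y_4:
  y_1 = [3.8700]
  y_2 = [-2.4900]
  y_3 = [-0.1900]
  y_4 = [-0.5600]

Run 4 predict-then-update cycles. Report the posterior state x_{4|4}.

step 1: x^-=[0.2762, 1.5143]  P^-=[1.0124 0.0352; 0.0352 1.4018]  S=[1.1558]  K=[0.8769; 0.0669]  nu=[3.5484]  x^+=[3.3876, 1.7515]  P^+=[0.1237 -0.0325; -0.0325 1.3966]
step 2: x^-=[3.6386, 1.9172]  P^-=[0.2673 0.3676; 0.3676 2.5192]  S=[0.4316]  K=[0.6448; 1.0268]  nu=[-6.1861]  x^+=[-0.3504, -4.4346]  P^+=[0.0878 0.0818; 0.0818 2.0642]
step 3: x^-=[-1.3971, -5.4300]  P^-=[0.3255 0.6987; 0.6987 3.5092]  S=[0.5105]  K=[0.6785; 1.5748]  nu=[1.3700]  x^+=[-0.4675, -3.2724]  P^+=[0.0904 0.1532; 0.1532 2.2431]
step 4: x^-=[-1.2295, -3.9924]  P^-=[0.3706 0.8336; 0.8336 3.7676]  S=[0.5640]  K=[0.7014; 1.6782]  nu=[0.7893]  x^+=[-0.6759, -2.6678]  P^+=[0.0931 0.1696; 0.1696 2.1790]

x_post = [-0.6759, -2.6678]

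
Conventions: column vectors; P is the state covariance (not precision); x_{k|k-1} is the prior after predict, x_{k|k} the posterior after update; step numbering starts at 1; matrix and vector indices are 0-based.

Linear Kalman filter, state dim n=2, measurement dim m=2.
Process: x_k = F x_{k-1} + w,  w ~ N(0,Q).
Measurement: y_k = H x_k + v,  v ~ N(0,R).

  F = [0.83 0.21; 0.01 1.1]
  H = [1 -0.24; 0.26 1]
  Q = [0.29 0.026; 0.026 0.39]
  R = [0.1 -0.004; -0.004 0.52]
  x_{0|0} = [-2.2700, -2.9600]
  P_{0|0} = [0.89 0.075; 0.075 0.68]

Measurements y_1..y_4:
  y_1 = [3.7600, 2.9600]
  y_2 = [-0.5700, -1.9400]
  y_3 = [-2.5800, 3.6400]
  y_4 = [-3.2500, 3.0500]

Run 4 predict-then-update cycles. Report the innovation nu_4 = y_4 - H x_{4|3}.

step 1: x^-=[-2.5057, -3.2787]  P^-=[0.9593 0.2591; 0.2591 1.2145]  S=[1.0048 0.1968; 0.1968 1.9341]  K=[0.8584 0.1756; -0.1654 0.6796]  nu=[5.4788, 6.8902]  x^+=[3.4067, 0.4979]  P^+=[0.1000 0.0619; 0.0619 0.3380]
step 2: x^-=[2.9321, 0.5818]  P^-=[0.3953 0.1615; 0.1615 0.8003]  S=[0.4639 0.0581; 0.0581 1.4310]  K=[0.7493 0.1542; -0.1404 0.5943]  nu=[-3.3625, -3.2842]  x^+=[-0.0940, -0.8980]  P^+=[0.0874 0.0545; 0.0545 0.2954]
step 3: x^-=[-0.2666, -0.9887]  P^-=[0.3822 0.1448; 0.1448 0.7487]  S=[0.4558 0.0515; 0.0515 1.3698]  K=[0.7453 0.1503; -0.1419 0.5794]  nu=[-2.5507, 4.6980]  x^+=[-1.4617, 2.0951]  P^+=[0.0866 0.0526; 0.0526 0.2882]
step 4: x^-=[-0.7732, 2.2900]  P^-=[0.3807 0.1415; 0.1415 0.7398]  S=[0.4554 0.0501; 0.0501 1.3591]  K=[0.7450 0.1495; -0.1426 0.5767]  nu=[-1.9272, 0.9610]  x^+=[-2.0652, 3.1191]  P^+=[0.0864 0.0523; 0.0523 0.2868]

innov = [-1.9272, 0.9610]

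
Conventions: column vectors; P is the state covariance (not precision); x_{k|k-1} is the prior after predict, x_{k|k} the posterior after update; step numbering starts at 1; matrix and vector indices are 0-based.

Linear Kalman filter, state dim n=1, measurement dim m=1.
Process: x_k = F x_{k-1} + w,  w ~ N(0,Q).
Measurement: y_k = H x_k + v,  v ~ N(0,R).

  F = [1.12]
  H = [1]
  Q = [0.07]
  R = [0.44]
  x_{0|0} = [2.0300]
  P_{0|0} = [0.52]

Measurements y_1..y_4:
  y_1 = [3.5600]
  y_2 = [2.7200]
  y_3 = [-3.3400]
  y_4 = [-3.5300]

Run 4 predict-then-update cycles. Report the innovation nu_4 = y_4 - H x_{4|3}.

step 1: x^-=[2.2736]  P^-=[0.7223]  S=[1.1623]  K=[0.6214]  nu=[1.2864]  x^+=[3.0730]  P^+=[0.2734]
step 2: x^-=[3.4418]  P^-=[0.4130]  S=[0.8530]  K=[0.4842]  nu=[-0.7218]  x^+=[3.0923]  P^+=[0.2130]
step 3: x^-=[3.4634]  P^-=[0.3372]  S=[0.7772]  K=[0.4339]  nu=[-6.8034]  x^+=[0.5115]  P^+=[0.1909]
step 4: x^-=[0.5729]  P^-=[0.3095]  S=[0.7495]  K=[0.4129]  nu=[-4.1029]  x^+=[-1.1213]  P^+=[0.1817]

innov = [-4.1029]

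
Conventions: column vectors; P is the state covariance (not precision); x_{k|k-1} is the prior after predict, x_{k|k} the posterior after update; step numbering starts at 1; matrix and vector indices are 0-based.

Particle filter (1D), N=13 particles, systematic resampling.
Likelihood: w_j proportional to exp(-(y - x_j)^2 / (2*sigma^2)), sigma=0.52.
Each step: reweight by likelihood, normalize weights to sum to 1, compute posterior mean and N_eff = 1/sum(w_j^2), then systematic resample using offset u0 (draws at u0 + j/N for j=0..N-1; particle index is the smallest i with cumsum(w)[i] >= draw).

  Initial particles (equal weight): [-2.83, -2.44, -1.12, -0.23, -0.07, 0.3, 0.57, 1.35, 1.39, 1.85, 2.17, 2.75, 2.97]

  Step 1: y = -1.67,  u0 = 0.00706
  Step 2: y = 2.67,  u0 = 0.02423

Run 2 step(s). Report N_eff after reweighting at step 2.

step 1: w=[0.0814, 0.3275, 0.5604, 0.0212, 0.0086, 0.0007, 0.0001, 0.0000, 0.0000, 0.0000, 0.0000, 0.0000, 0.0000]  mean=-1.6625  Neff=2.3340  idx=[0, 1, 1, 1, 1, 1, 2, 2, 2, 2, 2, 2, 2]
step 2: w=[0.0000, 0.0000, 0.0000, 0.0000, 0.0000, 0.0000, 0.1429, 0.1429, 0.1429, 0.1429, 0.1429, 0.1429, 0.1429]  mean=-1.1200  Neff=7.0000  idx=[6, 6, 7, 7, 8, 8, 9, 9, 10, 11, 11, 12, 12]

N_eff = 7.0000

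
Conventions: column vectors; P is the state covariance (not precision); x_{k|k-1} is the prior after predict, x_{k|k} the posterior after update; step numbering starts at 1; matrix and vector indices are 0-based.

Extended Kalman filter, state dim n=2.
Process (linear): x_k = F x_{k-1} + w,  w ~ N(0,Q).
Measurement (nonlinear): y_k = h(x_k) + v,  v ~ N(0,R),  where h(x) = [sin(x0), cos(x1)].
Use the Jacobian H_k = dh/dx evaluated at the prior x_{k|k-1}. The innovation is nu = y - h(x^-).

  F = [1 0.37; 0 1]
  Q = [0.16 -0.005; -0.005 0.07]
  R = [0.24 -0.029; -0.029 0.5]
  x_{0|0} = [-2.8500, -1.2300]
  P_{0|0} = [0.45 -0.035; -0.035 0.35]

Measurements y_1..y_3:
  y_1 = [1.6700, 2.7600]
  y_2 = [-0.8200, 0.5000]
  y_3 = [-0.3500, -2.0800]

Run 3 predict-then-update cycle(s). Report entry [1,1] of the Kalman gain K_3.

step 1: x^-=[-3.3051, -1.2300]  P^-=[0.6320 0.0895; 0.0895 0.4200]  H_jac=[-0.9867 0.0000; 0.0000 0.9425]  S=[0.8553 -0.1122; -0.1122 0.8731]  K=[-0.7287 0.0029; -0.0445 0.4477]  nu=[1.5072, 2.4258]  x^+=[-4.3963, -0.2111]  P^+=[0.1773 0.0240; 0.0240 0.2389]
step 2: x^-=[-4.4744, -0.2111]  P^-=[0.3878 0.1074; 0.1074 0.3089]  H_jac=[-0.2357 0.0000; 0.0000 0.2096]  S=[0.2615 -0.0343; -0.0343 0.5136]  K=[-0.3468 0.0206; -0.0809 0.1206]  nu=[-1.7918, -0.4778]  x^+=[-3.8629, -0.1238]  P^+=[0.3556 0.0973; 0.0973 0.2990]
step 3: x^-=[-3.9087, -0.1238]  P^-=[0.6285 0.2029; 0.2029 0.3690]  H_jac=[-0.7199 0.0000; 0.0000 0.1234]  S=[0.5658 -0.0470; -0.0470 0.5056]  K=[-0.8019 -0.0251; -0.2526 0.0666]  nu=[-1.0441, -3.0724]  x^+=[-2.9945, -0.0646]  P^+=[0.2663 0.0869; 0.0869 0.3291]

K[1,1] = 0.0666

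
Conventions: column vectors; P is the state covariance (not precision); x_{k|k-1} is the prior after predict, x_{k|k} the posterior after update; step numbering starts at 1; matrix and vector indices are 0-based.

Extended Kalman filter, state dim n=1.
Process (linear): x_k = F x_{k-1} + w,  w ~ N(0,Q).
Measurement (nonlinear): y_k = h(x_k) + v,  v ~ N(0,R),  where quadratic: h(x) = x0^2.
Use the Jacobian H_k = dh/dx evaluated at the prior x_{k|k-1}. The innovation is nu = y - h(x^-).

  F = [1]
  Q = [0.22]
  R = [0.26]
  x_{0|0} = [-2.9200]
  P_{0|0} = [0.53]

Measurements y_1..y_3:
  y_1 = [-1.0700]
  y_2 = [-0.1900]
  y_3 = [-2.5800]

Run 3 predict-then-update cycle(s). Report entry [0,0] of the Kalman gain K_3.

step 1: x^-=[-2.9200]  P^-=[0.7500]  H_jac=[-5.8400]  S=[25.8392]  K=[-0.1695]  nu=[-9.5964]  x^+=[-1.2933]  P^+=[0.0075]
step 2: x^-=[-1.2933]  P^-=[0.2275]  H_jac=[-2.5866]  S=[1.7824]  K=[-0.3302]  nu=[-1.8627]  x^+=[-0.6782]  P^+=[0.0332]
step 3: x^-=[-0.6782]  P^-=[0.2532]  H_jac=[-1.3565]  S=[0.7259]  K=[-0.4731]  nu=[-3.0400]  x^+=[0.7601]  P^+=[0.0907]

K[0,0] = -0.4731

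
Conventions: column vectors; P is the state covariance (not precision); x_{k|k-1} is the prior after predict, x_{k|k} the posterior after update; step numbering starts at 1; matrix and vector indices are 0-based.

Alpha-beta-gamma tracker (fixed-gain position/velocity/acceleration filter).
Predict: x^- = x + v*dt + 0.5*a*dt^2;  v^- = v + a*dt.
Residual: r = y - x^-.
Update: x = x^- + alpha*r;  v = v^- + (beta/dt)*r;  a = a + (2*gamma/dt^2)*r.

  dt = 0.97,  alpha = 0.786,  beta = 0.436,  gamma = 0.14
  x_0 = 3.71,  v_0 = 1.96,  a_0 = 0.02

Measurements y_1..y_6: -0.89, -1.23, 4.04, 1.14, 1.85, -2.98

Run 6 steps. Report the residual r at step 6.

resid = -5.5312

step 1: x_pred=5.6206  r=-6.5106  x^+=0.5033  v^+=-0.9470  a^+=-1.9175
step 2: x_pred=-1.3174  r=0.0874  x^+=-1.2487  v^+=-2.7677  a^+=-1.8915
step 3: x_pred=-4.8232  r=8.8632  x^+=2.1433  v^+=-0.6185  a^+=0.7461
step 4: x_pred=1.8943  r=-0.7543  x^+=1.3014  v^+=-0.2339  a^+=0.5216
step 5: x_pred=1.3200  r=0.5300  x^+=1.7366  v^+=0.5104  a^+=0.6794
step 6: x_pred=2.5512  r=-5.5312  x^+=-1.7963  v^+=-1.3169  a^+=-0.9667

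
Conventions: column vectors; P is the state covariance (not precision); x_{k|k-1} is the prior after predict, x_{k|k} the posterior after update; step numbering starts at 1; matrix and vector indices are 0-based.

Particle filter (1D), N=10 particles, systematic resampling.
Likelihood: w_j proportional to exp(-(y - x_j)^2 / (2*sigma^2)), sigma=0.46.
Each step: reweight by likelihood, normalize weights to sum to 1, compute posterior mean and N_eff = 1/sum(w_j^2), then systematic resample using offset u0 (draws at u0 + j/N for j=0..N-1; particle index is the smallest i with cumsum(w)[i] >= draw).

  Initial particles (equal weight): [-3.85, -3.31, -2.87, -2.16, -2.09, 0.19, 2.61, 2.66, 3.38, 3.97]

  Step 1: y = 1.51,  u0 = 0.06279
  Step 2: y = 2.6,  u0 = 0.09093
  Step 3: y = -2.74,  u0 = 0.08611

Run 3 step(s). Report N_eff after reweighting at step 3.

N_eff = 7.6028

step 1: w=[0.0000, 0.0000, 0.0000, 0.0000, 0.0000, 0.1383, 0.4865, 0.3730, 0.0022, 0.0000]  mean=2.2957  Neff=2.5319  idx=[5, 6, 6, 6, 6, 6, 7, 7, 7, 7]
step 2: w=[0.0000, 0.1115, 0.1115, 0.1115, 0.1115, 0.1115, 0.1106, 0.1106, 0.1106, 0.1106]  mean=2.6321  Neff=8.9999  idx=[1, 2, 3, 4, 5, 6, 7, 8, 9, 9]
step 3: w=[0.1562, 0.1562, 0.1562, 0.1562, 0.1562, 0.0438, 0.0438, 0.0438, 0.0438, 0.0438]  mean=2.6210  Neff=7.6028  idx=[0, 1, 1, 2, 3, 3, 4, 5, 7, 9]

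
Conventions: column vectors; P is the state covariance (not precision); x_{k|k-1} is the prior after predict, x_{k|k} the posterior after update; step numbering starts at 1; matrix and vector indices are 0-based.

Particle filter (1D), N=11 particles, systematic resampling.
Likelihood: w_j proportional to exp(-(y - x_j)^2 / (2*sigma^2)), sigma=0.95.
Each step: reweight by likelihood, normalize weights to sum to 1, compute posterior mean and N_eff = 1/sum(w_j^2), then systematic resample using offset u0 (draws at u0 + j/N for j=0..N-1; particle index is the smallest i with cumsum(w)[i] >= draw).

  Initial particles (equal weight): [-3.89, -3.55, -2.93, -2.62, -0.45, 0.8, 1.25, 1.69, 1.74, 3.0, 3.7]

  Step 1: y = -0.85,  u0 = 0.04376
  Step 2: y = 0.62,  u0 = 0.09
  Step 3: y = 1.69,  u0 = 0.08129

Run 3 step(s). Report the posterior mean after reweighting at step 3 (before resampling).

step 1: w=[0.0038, 0.0112, 0.0581, 0.1125, 0.5841, 0.1412, 0.0554, 0.0179, 0.0155, 0.0002, 0.0000]  mean=-0.5424  Neff=2.6253  idx=[2, 3, 4, 4, 4, 4, 4, 4, 5, 5, 6]
step 2: w=[0.0002, 0.0005, 0.0891, 0.0891, 0.0891, 0.0891, 0.0891, 0.0891, 0.1650, 0.1650, 0.1348]  mean=0.1902  Neff=8.3162  idx=[3, 4, 5, 6, 7, 8, 8, 9, 9, 10, 10]
step 3: w=[0.0166, 0.0166, 0.0166, 0.0166, 0.0166, 0.1351, 0.1351, 0.1351, 0.1351, 0.1883, 0.1883]  mean=0.8658  Neff=6.8813  idx=[4, 5, 6, 7, 7, 8, 9, 9, 9, 10, 10]

post_mean = 0.8658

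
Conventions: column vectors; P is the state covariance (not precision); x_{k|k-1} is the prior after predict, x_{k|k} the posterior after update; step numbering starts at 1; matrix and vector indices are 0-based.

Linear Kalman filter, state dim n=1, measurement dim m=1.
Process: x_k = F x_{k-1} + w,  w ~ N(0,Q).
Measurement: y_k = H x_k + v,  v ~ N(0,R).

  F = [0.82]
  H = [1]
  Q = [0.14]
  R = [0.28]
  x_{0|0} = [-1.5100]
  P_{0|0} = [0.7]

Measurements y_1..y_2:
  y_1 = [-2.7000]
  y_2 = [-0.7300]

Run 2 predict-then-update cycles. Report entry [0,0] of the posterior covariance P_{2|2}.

P_post[0,0] = 0.1372

step 1: x^-=[-1.2382]  P^-=[0.6107]  S=[0.8907]  K=[0.6856]  nu=[-1.4618]  x^+=[-2.2405]  P^+=[0.1920]
step 2: x^-=[-1.8372]  P^-=[0.2691]  S=[0.5491]  K=[0.4901]  nu=[1.1072]  x^+=[-1.2946]  P^+=[0.1372]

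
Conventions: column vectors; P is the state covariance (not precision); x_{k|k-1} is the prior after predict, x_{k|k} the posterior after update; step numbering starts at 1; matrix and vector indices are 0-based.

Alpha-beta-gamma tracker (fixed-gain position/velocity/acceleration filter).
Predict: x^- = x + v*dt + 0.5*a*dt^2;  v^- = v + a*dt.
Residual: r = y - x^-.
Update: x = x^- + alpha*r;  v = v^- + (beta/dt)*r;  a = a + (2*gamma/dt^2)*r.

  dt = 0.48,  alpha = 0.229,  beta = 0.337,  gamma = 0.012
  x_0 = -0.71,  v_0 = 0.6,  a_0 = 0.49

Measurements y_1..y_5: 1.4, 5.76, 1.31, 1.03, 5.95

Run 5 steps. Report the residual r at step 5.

resid = 0.8263

step 1: x_pred=-0.3656  r=1.7656  x^+=0.0388  v^+=2.0748  a^+=0.6739
step 2: x_pred=1.1123  r=4.6477  x^+=2.1766  v^+=5.6613  a^+=1.1580
step 3: x_pred=5.0275  r=-3.7175  x^+=4.1762  v^+=3.6072  a^+=0.7708
step 4: x_pred=5.9964  r=-4.9664  x^+=4.8591  v^+=0.4904  a^+=0.2535
step 5: x_pred=5.1237  r=0.8263  x^+=5.3129  v^+=1.1922  a^+=0.3396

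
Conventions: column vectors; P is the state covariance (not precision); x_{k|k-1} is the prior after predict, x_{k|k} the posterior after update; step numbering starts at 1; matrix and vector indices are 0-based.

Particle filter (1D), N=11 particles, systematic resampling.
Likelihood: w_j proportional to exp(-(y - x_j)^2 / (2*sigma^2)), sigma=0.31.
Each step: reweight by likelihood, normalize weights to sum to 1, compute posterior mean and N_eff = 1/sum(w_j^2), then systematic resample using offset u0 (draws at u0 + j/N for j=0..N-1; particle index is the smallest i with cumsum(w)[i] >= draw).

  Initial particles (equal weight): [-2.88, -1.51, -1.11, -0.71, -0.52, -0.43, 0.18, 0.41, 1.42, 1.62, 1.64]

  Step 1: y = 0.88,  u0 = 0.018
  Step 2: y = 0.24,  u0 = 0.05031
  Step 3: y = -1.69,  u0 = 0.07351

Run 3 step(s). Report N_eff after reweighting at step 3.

step 1: w=[0.0000, 0.0000, 0.0000, 0.0000, 0.0001, 0.0002, 0.1082, 0.4389, 0.3038, 0.0802, 0.0686]  mean=0.8732  Neff=3.2488  idx=[6, 7, 7, 7, 7, 7, 8, 8, 8, 8, 9]
step 2: w=[0.1857, 0.1628, 0.1628, 0.1628, 0.1628, 0.1628, 0.0001, 0.0001, 0.0001, 0.0001, 0.0000]  mean=0.3679  Neff=5.9909  idx=[0, 0, 1, 1, 2, 2, 3, 4, 4, 5, 5]
step 3: w=[0.4813, 0.4813, 0.0042, 0.0042, 0.0042, 0.0042, 0.0042, 0.0042, 0.0042, 0.0042, 0.0042]  mean=0.1886  Neff=2.1579  idx=[0, 0, 0, 0, 0, 1, 1, 1, 1, 1, 6]

N_eff = 2.1579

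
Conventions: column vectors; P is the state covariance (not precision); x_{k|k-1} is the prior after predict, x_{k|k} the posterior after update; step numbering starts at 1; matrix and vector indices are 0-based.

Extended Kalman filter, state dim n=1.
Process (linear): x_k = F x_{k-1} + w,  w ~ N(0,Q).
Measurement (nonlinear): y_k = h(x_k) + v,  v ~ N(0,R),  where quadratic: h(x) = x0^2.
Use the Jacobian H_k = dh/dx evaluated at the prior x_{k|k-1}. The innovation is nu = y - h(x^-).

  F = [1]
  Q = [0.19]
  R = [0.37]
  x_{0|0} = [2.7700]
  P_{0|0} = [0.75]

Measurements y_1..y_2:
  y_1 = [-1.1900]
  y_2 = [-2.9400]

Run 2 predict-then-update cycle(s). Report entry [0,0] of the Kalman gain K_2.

step 1: x^-=[2.7700]  P^-=[0.9400]  H_jac=[5.5400]  S=[29.2201]  K=[0.1782]  nu=[-8.8629]  x^+=[1.1905]  P^+=[0.0119]
step 2: x^-=[1.1905]  P^-=[0.2019]  H_jac=[2.3809]  S=[1.5145]  K=[0.3174]  nu=[-4.3572]  x^+=[-0.1925]  P^+=[0.0493]

K[0,0] = 0.3174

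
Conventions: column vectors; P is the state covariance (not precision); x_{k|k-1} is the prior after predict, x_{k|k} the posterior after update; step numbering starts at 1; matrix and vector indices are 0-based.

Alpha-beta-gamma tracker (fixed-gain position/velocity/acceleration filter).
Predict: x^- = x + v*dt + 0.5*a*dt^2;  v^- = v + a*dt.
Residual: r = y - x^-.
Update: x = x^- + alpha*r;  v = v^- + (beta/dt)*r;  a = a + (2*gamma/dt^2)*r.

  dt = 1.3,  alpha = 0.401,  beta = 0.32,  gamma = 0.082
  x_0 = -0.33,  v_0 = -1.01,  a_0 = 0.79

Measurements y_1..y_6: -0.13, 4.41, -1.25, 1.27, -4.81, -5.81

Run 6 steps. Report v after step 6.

step 1: x_pred=-0.9755  r=0.8455  x^+=-0.6364  v^+=0.2251  a^+=0.8720
step 2: x_pred=0.3931  r=4.0169  x^+=2.0039  v^+=2.3475  a^+=1.2618
step 3: x_pred=6.1219  r=-7.3719  x^+=3.1658  v^+=2.1733  a^+=0.5465
step 4: x_pred=6.4529  r=-5.1829  x^+=4.3745  v^+=1.6079  a^+=0.0435
step 5: x_pred=6.5016  r=-11.3116  x^+=1.9657  v^+=-1.1199  a^+=-1.0542
step 6: x_pred=-0.3810  r=-5.4290  x^+=-2.5580  v^+=-3.8267  a^+=-1.5810

v_post = -3.8267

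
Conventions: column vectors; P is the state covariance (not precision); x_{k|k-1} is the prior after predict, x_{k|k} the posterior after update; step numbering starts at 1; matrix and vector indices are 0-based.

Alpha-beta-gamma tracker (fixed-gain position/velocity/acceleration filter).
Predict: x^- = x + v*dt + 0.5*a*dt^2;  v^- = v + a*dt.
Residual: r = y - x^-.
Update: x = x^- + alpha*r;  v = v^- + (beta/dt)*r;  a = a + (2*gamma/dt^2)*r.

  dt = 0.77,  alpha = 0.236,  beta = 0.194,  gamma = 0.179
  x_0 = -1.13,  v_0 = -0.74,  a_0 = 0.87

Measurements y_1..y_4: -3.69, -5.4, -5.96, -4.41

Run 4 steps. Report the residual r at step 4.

step 1: x_pred=-1.4419  r=-2.2481  x^+=-1.9724  v^+=-0.6365  a^+=-0.4874
step 2: x_pred=-2.6071  r=-2.7929  x^+=-3.2662  v^+=-1.7155  a^+=-2.1738
step 3: x_pred=-5.2316  r=-0.7284  x^+=-5.4035  v^+=-3.5729  a^+=-2.6137
step 4: x_pred=-8.9294  r=4.5194  x^+=-7.8629  v^+=-4.4468  a^+=0.1152

resid = 4.5194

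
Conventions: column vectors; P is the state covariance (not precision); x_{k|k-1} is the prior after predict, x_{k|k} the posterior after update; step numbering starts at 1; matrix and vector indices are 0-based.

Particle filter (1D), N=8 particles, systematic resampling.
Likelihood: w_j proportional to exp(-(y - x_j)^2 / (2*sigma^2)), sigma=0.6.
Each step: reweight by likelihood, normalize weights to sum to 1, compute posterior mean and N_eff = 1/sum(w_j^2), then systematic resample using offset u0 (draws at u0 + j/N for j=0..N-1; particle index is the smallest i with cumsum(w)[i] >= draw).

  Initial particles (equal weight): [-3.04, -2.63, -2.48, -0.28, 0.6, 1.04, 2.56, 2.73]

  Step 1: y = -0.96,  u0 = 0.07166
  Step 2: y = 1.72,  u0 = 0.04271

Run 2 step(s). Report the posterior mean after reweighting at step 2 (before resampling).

post_mean = 0.4971

step 1: w=[0.0039, 0.0331, 0.0644, 0.8382, 0.0542, 0.0062, 0.0000, 0.0000]  mean=-0.4544  Neff=1.4068  idx=[2, 3, 3, 3, 3, 3, 3, 4]
step 2: w=[0.0000, 0.0195, 0.0195, 0.0195, 0.0195, 0.0195, 0.0195, 0.8830]  mean=0.4971  Neff=1.2787  idx=[3, 7, 7, 7, 7, 7, 7, 7]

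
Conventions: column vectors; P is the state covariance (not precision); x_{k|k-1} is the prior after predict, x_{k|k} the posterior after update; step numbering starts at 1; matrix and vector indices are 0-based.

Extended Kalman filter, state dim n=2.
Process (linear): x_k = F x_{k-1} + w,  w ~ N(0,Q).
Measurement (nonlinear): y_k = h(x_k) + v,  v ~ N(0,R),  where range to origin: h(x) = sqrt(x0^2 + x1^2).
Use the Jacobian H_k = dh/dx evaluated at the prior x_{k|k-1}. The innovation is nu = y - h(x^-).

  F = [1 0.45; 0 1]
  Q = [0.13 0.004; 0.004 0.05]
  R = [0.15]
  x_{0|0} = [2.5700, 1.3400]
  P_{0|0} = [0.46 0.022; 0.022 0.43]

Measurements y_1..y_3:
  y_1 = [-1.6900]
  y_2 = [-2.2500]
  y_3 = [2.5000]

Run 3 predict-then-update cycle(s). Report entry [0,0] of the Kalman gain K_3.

step 1: x^-=[3.1730, 1.3400]  P^-=[0.6969 0.2195; 0.2195 0.4800]  H_jac=[0.9212 0.3890]  S=[0.9714]  K=[0.7488; 0.4004]  nu=[-5.1343]  x^+=[-0.6716, -0.7158]  P^+=[0.1522 -0.0717; -0.0717 0.3243]
step 2: x^-=[-0.9937, -0.7158]  P^-=[0.2833 0.0782; 0.0782 0.3743]  H_jac=[-0.8114 -0.5845]  S=[0.5385]  K=[-0.5117; -0.5240]  nu=[-3.4747]  x^+=[0.7843, 1.1049]  P^+=[0.1423 -0.0662; -0.0662 0.2264]
step 3: x^-=[1.2815, 1.1049]  P^-=[0.2585 0.0397; 0.0397 0.2764]  H_jac=[0.7574 0.6530]  S=[0.4554]  K=[0.4869; 0.4623]  nu=[0.8080]  x^+=[1.6749, 1.4784]  P^+=[0.1506 -0.0628; -0.0628 0.1791]

K[0,0] = 0.4869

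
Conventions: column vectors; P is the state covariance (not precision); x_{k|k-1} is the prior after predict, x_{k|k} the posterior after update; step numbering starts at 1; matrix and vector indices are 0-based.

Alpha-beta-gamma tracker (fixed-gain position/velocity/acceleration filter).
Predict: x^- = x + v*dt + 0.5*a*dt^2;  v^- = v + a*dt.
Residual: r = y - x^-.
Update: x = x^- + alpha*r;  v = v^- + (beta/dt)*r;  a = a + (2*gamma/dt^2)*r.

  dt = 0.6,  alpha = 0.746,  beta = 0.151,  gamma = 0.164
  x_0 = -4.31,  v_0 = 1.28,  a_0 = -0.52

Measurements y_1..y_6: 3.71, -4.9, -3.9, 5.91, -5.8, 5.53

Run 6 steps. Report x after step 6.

step 1: x_pred=-3.6356  r=7.3456  x^+=1.8442  v^+=2.8166  a^+=6.1727
step 2: x_pred=4.6453  r=-9.5453  x^+=-2.4755  v^+=4.1180  a^+=-2.5242
step 3: x_pred=-0.4590  r=-3.4410  x^+=-3.0260  v^+=1.7375  a^+=-5.6592
step 4: x_pred=-3.0021  r=8.9121  x^+=3.6463  v^+=0.5849  a^+=2.4607
step 5: x_pred=4.4402  r=-10.2402  x^+=-3.1990  v^+=-0.5158  a^+=-6.8692
step 6: x_pred=-4.7449  r=10.2749  x^+=2.9202  v^+=-2.0515  a^+=2.4924

x_post = 2.9202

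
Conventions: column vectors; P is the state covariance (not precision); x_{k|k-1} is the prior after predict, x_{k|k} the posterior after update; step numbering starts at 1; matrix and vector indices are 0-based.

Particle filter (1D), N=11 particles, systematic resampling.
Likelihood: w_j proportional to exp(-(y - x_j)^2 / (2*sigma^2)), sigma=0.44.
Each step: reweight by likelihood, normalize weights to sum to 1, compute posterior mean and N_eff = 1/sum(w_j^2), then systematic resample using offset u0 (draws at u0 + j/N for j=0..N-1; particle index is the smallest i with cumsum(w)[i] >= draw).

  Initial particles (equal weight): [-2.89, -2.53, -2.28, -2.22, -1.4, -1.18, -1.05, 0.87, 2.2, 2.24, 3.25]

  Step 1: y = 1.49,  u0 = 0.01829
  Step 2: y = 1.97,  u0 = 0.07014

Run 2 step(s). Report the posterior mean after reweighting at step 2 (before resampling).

post_mean = 2.1638

step 1: w=[0.0000, 0.0000, 0.0000, 0.0000, 0.0000, 0.0000, 0.0000, 0.4226, 0.3102, 0.2668, 0.0004]  mean=1.6490  Neff=2.8901  idx=[7, 7, 7, 7, 7, 8, 8, 8, 9, 9, 9]
step 2: w=[0.0083, 0.0083, 0.0083, 0.0083, 0.0083, 0.1639, 0.1639, 0.1639, 0.1557, 0.1557, 0.1557]  mean=2.1638  Neff=6.5090  idx=[5, 5, 6, 6, 7, 7, 8, 9, 9, 10, 10]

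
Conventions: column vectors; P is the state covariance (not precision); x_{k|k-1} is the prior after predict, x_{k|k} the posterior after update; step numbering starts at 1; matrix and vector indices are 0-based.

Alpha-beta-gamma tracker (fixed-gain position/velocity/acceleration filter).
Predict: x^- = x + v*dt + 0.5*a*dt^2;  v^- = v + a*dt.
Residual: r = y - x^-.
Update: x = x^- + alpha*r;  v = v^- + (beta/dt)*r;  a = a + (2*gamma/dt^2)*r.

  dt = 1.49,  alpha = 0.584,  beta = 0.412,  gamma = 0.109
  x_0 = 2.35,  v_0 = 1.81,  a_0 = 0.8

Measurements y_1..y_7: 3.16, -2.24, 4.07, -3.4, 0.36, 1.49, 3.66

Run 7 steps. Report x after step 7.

x_post = 1.3253

step 1: x_pred=5.9349  r=-2.7749  x^+=4.3144  v^+=2.2347  a^+=0.5275
step 2: x_pred=8.2297  r=-10.4697  x^+=2.1154  v^+=0.1257  a^+=-0.5005
step 3: x_pred=1.7471  r=2.3229  x^+=3.1037  v^+=0.0222  a^+=-0.2724
step 4: x_pred=2.8344  r=-6.2344  x^+=-0.8065  v^+=-2.1076  a^+=-0.8846
step 5: x_pred=-4.9287  r=5.2887  x^+=-1.8401  v^+=-1.9633  a^+=-0.3653
step 6: x_pred=-5.1709  r=6.6609  x^+=-1.2809  v^+=-0.6658  a^+=0.2888
step 7: x_pred=-1.9524  r=5.6124  x^+=1.3253  v^+=1.3164  a^+=0.8399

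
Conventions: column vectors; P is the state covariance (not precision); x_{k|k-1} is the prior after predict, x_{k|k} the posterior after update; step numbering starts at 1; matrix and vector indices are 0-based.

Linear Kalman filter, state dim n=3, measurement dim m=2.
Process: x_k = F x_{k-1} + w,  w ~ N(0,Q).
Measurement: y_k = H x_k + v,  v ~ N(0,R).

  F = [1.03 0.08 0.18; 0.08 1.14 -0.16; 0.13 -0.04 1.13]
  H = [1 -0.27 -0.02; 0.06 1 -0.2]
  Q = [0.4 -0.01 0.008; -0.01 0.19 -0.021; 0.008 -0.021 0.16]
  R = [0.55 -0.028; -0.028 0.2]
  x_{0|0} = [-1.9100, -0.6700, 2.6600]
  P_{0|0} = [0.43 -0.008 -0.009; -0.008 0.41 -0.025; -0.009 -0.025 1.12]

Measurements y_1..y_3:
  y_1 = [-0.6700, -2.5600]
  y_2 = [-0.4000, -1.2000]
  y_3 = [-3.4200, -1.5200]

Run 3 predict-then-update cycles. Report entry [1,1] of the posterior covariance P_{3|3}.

step 1: x^-=[-1.5421, -1.3422, 2.7843]  P^-=[0.8897 0.0177 0.2796; 0.0177 0.7622 -0.2719; 0.2796 -0.2719 1.5977]  S=[1.4723 -0.2221; -0.2221 1.1334]  K=[0.6176 0.1344; -0.0157 0.7183; 0.1459 -0.4784]  nu=[0.5654, -0.5684]  x^+=[-1.2693, -1.7594, 3.1387]  P^+=[0.3446 0.0206 0.1585; 0.0206 0.1720 0.1459; 0.1585 0.1459 1.2760]
step 2: x^-=[-0.8832, -2.6094, 3.4521]  P^-=[0.8744 0.0259 0.5129; 0.0259 0.3949 -0.0530; 0.5129 -0.0530 1.8286]  S=[1.4189 -0.1544; -0.1544 0.6832]  K=[0.6154 0.1036; 0.0089 0.5978; 0.2912 -0.5021]  nu=[-0.1523, 2.1528]  x^+=[-0.7539, -1.3237, 2.3269]  P^+=[0.3494 0.0328 0.2511; 0.0328 0.1523 0.1746; 0.2511 0.1746 1.4910]
step 3: x^-=[-0.4635, -1.9417, 2.5843]  P^-=[0.9235 0.0242 0.6693; 0.0242 0.3642 -0.0457; 0.6693 -0.0457 2.1276]  S=[1.4606 -0.1748; -0.1748 0.6577]  K=[0.6288 0.0847; 0.0187 0.5747; 0.3709 -0.5568]  nu=[-3.4290, 0.9663]  x^+=[-2.5379, -1.4503, 0.7744]  P^+=[0.3599 0.0385 0.3039; 0.0385 0.1501 0.1901; 0.3039 0.1901 1.6506]

P_post[1,1] = 0.1501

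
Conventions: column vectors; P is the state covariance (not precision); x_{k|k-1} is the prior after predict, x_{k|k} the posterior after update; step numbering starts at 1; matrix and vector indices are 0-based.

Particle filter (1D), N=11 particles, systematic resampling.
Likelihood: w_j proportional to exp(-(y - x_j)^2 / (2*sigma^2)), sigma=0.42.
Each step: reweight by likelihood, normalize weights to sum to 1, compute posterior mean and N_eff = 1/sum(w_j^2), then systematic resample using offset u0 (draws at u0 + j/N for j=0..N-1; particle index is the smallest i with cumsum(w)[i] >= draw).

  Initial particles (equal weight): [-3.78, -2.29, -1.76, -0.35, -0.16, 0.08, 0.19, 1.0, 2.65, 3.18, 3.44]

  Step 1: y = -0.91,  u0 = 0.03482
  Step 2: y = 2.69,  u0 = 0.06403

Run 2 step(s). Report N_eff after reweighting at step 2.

N_eff = 1.1605

step 1: w=[0.0000, 0.0054, 0.1532, 0.4881, 0.2411, 0.0738, 0.0385, 0.0000, 0.0000, 0.0000, 0.0000]  mean=-0.4780  Neff=3.0603  idx=[2, 2, 3, 3, 3, 3, 3, 4, 4, 4, 5]
step 2: w=[0.0000, 0.0000, 0.0009, 0.0009, 0.0009, 0.0009, 0.0009, 0.0226, 0.0226, 0.0226, 0.9274]  mean=0.0617  Neff=1.1605  idx=[9, 10, 10, 10, 10, 10, 10, 10, 10, 10, 10]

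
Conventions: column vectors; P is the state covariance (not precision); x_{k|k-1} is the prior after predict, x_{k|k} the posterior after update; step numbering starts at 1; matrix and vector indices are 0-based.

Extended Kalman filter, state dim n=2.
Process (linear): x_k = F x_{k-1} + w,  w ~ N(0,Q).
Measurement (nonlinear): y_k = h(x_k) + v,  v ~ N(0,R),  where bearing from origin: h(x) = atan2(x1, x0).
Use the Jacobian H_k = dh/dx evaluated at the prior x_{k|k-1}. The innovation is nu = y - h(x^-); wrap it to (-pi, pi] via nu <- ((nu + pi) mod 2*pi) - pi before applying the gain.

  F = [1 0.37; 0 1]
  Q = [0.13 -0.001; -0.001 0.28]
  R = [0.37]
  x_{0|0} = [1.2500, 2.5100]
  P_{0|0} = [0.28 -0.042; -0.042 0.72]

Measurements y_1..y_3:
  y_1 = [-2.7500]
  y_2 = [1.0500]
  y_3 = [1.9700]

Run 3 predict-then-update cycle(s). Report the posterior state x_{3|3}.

x_post = [4.1723, 3.7936]

step 1: x^-=[2.1787, 2.5100]  P^-=[0.4775 0.2234; 0.2234 1.0000]  H_jac=[-0.2272 0.1972]  S=[0.4135]  K=[-0.1558; 0.3542]  nu=[2.6772]  x^+=[1.7616, 3.4582]  P^+=[0.4674 0.2462; 0.2462 0.9481]
step 2: x^-=[3.0411, 3.4582]  P^-=[0.9095 0.5960; 0.5960 1.2281]  H_jac=[-0.1631 0.1434]  S=[0.3916]  K=[-0.1605; 0.2015]  nu=[0.2005]  x^+=[3.0089, 3.4986]  P^+=[0.8994 0.6087; 0.6087 1.2122]
step 3: x^-=[4.3034, 3.4986]  P^-=[1.6458 1.0562; 1.0562 1.4922]  H_jac=[-0.1137 0.1399]  S=[0.3869]  K=[-0.1019; 0.2291]  nu=[1.2874]  x^+=[4.1723, 3.7936]  P^+=[1.6417 1.0652; 1.0652 1.4719]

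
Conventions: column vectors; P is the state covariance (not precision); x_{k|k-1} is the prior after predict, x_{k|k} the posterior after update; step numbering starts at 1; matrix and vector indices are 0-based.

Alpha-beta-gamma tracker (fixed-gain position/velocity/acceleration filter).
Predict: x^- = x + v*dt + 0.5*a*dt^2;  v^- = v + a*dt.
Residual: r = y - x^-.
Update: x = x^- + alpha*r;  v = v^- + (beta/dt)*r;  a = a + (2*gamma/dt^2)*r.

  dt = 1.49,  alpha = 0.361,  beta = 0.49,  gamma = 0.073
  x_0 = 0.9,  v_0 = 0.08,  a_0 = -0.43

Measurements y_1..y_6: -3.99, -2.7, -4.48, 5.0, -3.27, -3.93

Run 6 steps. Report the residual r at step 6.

resid = -6.9618

step 1: x_pred=0.5419  r=-4.5319  x^+=-1.0941  v^+=-2.0510  a^+=-0.7280
step 2: x_pred=-4.9583  r=2.2583  x^+=-4.1431  v^+=-2.3931  a^+=-0.5795
step 3: x_pred=-8.3521  r=3.8721  x^+=-6.9543  v^+=-1.9832  a^+=-0.3249
step 4: x_pred=-10.2699  r=15.2699  x^+=-4.7575  v^+=2.5544  a^+=0.6793
step 5: x_pred=-0.1974  r=-3.0726  x^+=-1.3066  v^+=2.5561  a^+=0.4773
step 6: x_pred=3.0318  r=-6.9618  x^+=0.5186  v^+=0.9778  a^+=0.0194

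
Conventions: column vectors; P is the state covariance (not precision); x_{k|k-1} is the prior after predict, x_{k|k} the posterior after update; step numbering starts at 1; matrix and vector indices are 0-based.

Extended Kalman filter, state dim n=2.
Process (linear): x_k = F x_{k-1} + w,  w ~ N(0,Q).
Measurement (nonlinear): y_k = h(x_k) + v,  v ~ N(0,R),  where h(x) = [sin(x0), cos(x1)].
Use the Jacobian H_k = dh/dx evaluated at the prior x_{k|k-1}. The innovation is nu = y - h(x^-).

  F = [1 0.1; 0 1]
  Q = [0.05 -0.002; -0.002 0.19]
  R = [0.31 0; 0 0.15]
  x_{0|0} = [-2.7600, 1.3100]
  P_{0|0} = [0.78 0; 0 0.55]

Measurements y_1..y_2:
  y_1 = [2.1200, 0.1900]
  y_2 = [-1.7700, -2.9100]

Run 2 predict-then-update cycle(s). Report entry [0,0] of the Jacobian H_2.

H_jac[0,0] = -0.2079

step 1: x^-=[-2.6290, 1.3100]  P^-=[0.8355 0.0530; 0.0530 0.7400]  H_jac=[-0.8715 0.0000; 0.0000 -0.9662]  S=[0.9445 0.0446; 0.0446 0.8408]  K=[-0.7699 -0.0200; -0.0087 -0.8499]  nu=[2.6104, -0.0679]  x^+=[-4.6375, 1.3448]  P^+=[0.2739 0.0031; 0.0031 0.1319]
step 2: x^-=[-4.5030, 1.3448]  P^-=[0.3258 0.0143; 0.0143 0.3219]  H_jac=[-0.2079 0.0000; 0.0000 -0.9746]  S=[0.3241 0.0029; 0.0029 0.4558]  K=[-0.2087 -0.0293; -0.0030 -0.6884]  nu=[-2.7482, -3.1340]  x^+=[-3.8377, 3.5105]  P^+=[0.3113 0.0045; 0.0045 0.1060]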